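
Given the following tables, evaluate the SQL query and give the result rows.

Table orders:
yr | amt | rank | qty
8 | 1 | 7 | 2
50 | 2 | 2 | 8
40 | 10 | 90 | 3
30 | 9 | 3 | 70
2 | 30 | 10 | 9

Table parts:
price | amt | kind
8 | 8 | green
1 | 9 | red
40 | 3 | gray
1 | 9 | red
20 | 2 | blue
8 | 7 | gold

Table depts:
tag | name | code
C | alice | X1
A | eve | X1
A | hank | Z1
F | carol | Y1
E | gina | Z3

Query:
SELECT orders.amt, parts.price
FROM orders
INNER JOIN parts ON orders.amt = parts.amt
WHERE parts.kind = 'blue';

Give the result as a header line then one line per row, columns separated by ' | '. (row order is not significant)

After JOIN parts (3 rows):
orders.yr | orders.amt | orders.rank | orders.qty | parts.price | parts.amt | parts.kind
50 | 2 | 2 | 8 | 20 | 2 | blue
30 | 9 | 3 | 70 | 1 | 9 | red
30 | 9 | 3 | 70 | 1 | 9 | red
After WHERE (1 rows):
orders.yr | orders.amt | orders.rank | orders.qty | parts.price | parts.amt | parts.kind
50 | 2 | 2 | 8 | 20 | 2 | blue
After SELECT (1 rows):
orders.amt | parts.price
2 | 20

== RESULT ==
orders.amt | parts.price
2 | 20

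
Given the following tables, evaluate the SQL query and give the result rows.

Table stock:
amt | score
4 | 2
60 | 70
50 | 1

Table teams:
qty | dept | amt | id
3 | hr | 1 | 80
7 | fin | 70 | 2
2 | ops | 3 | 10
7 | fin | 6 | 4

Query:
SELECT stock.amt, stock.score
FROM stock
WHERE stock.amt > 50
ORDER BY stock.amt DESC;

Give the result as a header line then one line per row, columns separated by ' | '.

== RESULT ==
stock.amt | stock.score
60 | 70

Derivation:
After WHERE (1 rows):
stock.amt | stock.score
60 | 70
After SELECT (1 rows):
stock.amt | stock.score
60 | 70
After ORDER BY (1 rows):
stock.amt | stock.score
60 | 70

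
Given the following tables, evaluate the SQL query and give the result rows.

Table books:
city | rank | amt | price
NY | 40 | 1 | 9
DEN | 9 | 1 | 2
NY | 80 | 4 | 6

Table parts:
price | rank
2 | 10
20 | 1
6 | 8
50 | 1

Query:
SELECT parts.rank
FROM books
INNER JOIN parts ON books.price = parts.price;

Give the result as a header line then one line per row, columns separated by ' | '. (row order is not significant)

== RESULT ==
parts.rank
10
8

Derivation:
After JOIN parts (2 rows):
books.city | books.rank | books.amt | books.price | parts.price | parts.rank
DEN | 9 | 1 | 2 | 2 | 10
NY | 80 | 4 | 6 | 6 | 8
After SELECT (2 rows):
parts.rank
10
8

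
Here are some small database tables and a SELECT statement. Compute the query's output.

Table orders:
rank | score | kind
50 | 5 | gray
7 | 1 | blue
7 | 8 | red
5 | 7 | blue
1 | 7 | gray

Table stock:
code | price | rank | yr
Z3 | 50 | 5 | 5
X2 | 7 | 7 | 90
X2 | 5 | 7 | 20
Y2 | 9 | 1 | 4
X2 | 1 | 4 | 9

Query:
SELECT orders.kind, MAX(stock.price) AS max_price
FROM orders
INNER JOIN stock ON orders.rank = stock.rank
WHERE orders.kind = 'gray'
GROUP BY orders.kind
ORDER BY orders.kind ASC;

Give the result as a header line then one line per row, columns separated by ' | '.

== RESULT ==
orders.kind | max_price
gray | 9

Derivation:
After JOIN stock (6 rows):
orders.rank | orders.score | orders.kind | stock.code | stock.price | stock.rank | stock.yr
7 | 1 | blue | X2 | 7 | 7 | 90
7 | 1 | blue | X2 | 5 | 7 | 20
7 | 8 | red | X2 | 7 | 7 | 90
7 | 8 | red | X2 | 5 | 7 | 20
5 | 7 | blue | Z3 | 50 | 5 | 5
1 | 7 | gray | Y2 | 9 | 1 | 4
After WHERE (1 rows):
orders.rank | orders.score | orders.kind | stock.code | stock.price | stock.rank | stock.yr
1 | 7 | gray | Y2 | 9 | 1 | 4
After GROUP BY (1 rows):
orders.kind | max_price
gray | 9
After ORDER BY (1 rows):
orders.kind | max_price
gray | 9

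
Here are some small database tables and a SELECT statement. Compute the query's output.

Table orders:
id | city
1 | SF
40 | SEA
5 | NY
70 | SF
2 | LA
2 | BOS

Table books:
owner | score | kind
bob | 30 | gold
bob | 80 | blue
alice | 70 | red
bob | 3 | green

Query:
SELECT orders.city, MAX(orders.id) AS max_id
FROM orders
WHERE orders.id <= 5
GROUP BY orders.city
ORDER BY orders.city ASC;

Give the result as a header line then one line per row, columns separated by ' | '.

== RESULT ==
orders.city | max_id
BOS | 2
LA | 2
NY | 5
SF | 1

Derivation:
After WHERE (4 rows):
orders.id | orders.city
1 | SF
5 | NY
2 | LA
2 | BOS
After GROUP BY (4 rows):
orders.city | max_id
SF | 1
NY | 5
LA | 2
BOS | 2
After ORDER BY (4 rows):
orders.city | max_id
BOS | 2
LA | 2
NY | 5
SF | 1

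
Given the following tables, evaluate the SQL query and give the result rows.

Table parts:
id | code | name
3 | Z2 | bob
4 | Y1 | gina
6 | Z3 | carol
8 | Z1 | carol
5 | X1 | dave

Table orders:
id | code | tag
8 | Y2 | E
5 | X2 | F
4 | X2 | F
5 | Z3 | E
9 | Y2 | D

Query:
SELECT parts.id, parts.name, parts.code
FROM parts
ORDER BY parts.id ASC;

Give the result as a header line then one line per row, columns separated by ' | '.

After SELECT (5 rows):
parts.id | parts.name | parts.code
3 | bob | Z2
4 | gina | Y1
6 | carol | Z3
8 | carol | Z1
5 | dave | X1
After ORDER BY (5 rows):
parts.id | parts.name | parts.code
3 | bob | Z2
4 | gina | Y1
5 | dave | X1
6 | carol | Z3
8 | carol | Z1

== RESULT ==
parts.id | parts.name | parts.code
3 | bob | Z2
4 | gina | Y1
5 | dave | X1
6 | carol | Z3
8 | carol | Z1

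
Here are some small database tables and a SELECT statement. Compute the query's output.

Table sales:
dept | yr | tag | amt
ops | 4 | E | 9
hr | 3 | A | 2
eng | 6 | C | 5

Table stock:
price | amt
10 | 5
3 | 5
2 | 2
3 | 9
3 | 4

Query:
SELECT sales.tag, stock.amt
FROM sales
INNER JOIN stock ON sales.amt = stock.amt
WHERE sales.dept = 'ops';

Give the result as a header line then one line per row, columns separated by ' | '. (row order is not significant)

After JOIN stock (4 rows):
sales.dept | sales.yr | sales.tag | sales.amt | stock.price | stock.amt
ops | 4 | E | 9 | 3 | 9
hr | 3 | A | 2 | 2 | 2
eng | 6 | C | 5 | 10 | 5
eng | 6 | C | 5 | 3 | 5
After WHERE (1 rows):
sales.dept | sales.yr | sales.tag | sales.amt | stock.price | stock.amt
ops | 4 | E | 9 | 3 | 9
After SELECT (1 rows):
sales.tag | stock.amt
E | 9

== RESULT ==
sales.tag | stock.amt
E | 9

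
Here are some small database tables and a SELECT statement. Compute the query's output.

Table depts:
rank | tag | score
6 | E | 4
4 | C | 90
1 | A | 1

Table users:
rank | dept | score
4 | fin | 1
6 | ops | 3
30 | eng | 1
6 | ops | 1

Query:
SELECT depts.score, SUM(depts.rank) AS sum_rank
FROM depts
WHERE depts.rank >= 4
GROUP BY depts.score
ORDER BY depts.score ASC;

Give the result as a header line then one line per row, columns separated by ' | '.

== RESULT ==
depts.score | sum_rank
4 | 6
90 | 4

Derivation:
After WHERE (2 rows):
depts.rank | depts.tag | depts.score
6 | E | 4
4 | C | 90
After GROUP BY (2 rows):
depts.score | sum_rank
4 | 6
90 | 4
After ORDER BY (2 rows):
depts.score | sum_rank
4 | 6
90 | 4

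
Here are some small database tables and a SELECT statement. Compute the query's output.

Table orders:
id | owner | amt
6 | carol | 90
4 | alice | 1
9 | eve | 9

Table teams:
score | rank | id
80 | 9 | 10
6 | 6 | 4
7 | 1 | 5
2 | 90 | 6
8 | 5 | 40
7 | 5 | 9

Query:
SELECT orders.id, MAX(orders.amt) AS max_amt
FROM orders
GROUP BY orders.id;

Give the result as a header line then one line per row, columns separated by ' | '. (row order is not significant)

After GROUP BY (3 rows):
orders.id | max_amt
6 | 90
4 | 1
9 | 9

== RESULT ==
orders.id | max_amt
6 | 90
4 | 1
9 | 9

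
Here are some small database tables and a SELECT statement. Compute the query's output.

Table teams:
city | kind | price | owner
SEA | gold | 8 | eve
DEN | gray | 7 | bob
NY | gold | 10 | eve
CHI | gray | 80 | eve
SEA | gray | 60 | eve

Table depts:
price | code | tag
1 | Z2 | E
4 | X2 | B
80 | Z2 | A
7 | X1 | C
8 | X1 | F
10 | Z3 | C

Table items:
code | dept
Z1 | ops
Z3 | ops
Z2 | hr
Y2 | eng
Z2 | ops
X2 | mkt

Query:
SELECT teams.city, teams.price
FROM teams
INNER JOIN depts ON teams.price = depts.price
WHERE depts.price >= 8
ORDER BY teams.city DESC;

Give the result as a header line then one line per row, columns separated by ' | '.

After JOIN depts (4 rows):
teams.city | teams.kind | teams.price | teams.owner | depts.price | depts.code | depts.tag
SEA | gold | 8 | eve | 8 | X1 | F
DEN | gray | 7 | bob | 7 | X1 | C
NY | gold | 10 | eve | 10 | Z3 | C
CHI | gray | 80 | eve | 80 | Z2 | A
After WHERE (3 rows):
teams.city | teams.kind | teams.price | teams.owner | depts.price | depts.code | depts.tag
SEA | gold | 8 | eve | 8 | X1 | F
NY | gold | 10 | eve | 10 | Z3 | C
CHI | gray | 80 | eve | 80 | Z2 | A
After SELECT (3 rows):
teams.city | teams.price
SEA | 8
NY | 10
CHI | 80
After ORDER BY (3 rows):
teams.city | teams.price
SEA | 8
NY | 10
CHI | 80

== RESULT ==
teams.city | teams.price
SEA | 8
NY | 10
CHI | 80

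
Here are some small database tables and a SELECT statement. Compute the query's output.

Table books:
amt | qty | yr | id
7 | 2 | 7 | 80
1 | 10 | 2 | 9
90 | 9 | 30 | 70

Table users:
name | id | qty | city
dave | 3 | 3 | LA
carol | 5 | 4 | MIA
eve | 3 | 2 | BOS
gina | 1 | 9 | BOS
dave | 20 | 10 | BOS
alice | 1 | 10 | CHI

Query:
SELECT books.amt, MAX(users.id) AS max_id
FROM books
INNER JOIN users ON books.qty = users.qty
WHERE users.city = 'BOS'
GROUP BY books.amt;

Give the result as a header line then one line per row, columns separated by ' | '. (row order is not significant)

After JOIN users (4 rows):
books.amt | books.qty | books.yr | books.id | users.name | users.id | users.qty | users.city
7 | 2 | 7 | 80 | eve | 3 | 2 | BOS
1 | 10 | 2 | 9 | dave | 20 | 10 | BOS
1 | 10 | 2 | 9 | alice | 1 | 10 | CHI
90 | 9 | 30 | 70 | gina | 1 | 9 | BOS
After WHERE (3 rows):
books.amt | books.qty | books.yr | books.id | users.name | users.id | users.qty | users.city
7 | 2 | 7 | 80 | eve | 3 | 2 | BOS
1 | 10 | 2 | 9 | dave | 20 | 10 | BOS
90 | 9 | 30 | 70 | gina | 1 | 9 | BOS
After GROUP BY (3 rows):
books.amt | max_id
7 | 3
1 | 20
90 | 1

== RESULT ==
books.amt | max_id
7 | 3
1 | 20
90 | 1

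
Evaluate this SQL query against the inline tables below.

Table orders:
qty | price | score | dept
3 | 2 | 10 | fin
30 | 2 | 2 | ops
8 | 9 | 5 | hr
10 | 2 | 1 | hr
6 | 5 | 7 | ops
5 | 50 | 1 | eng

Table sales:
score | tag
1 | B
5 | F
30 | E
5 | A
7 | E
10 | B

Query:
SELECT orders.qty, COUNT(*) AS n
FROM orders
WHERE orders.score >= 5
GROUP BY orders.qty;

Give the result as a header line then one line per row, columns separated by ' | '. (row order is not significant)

After WHERE (3 rows):
orders.qty | orders.price | orders.score | orders.dept
3 | 2 | 10 | fin
8 | 9 | 5 | hr
6 | 5 | 7 | ops
After GROUP BY (3 rows):
orders.qty | n
3 | 1
8 | 1
6 | 1

== RESULT ==
orders.qty | n
3 | 1
8 | 1
6 | 1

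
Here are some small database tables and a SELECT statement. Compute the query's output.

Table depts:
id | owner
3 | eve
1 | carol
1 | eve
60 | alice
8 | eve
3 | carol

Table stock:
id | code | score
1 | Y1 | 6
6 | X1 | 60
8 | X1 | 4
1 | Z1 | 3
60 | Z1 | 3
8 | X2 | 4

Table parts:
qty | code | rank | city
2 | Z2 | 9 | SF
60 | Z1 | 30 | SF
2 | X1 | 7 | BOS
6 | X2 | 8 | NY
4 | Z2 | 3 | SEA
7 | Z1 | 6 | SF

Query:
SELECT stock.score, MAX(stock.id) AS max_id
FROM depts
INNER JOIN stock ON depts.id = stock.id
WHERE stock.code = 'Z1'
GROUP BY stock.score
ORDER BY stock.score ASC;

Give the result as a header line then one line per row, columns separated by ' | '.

After JOIN stock (7 rows):
depts.id | depts.owner | stock.id | stock.code | stock.score
1 | carol | 1 | Y1 | 6
1 | carol | 1 | Z1 | 3
1 | eve | 1 | Y1 | 6
1 | eve | 1 | Z1 | 3
60 | alice | 60 | Z1 | 3
8 | eve | 8 | X1 | 4
8 | eve | 8 | X2 | 4
After WHERE (3 rows):
depts.id | depts.owner | stock.id | stock.code | stock.score
1 | carol | 1 | Z1 | 3
1 | eve | 1 | Z1 | 3
60 | alice | 60 | Z1 | 3
After GROUP BY (1 rows):
stock.score | max_id
3 | 60
After ORDER BY (1 rows):
stock.score | max_id
3 | 60

== RESULT ==
stock.score | max_id
3 | 60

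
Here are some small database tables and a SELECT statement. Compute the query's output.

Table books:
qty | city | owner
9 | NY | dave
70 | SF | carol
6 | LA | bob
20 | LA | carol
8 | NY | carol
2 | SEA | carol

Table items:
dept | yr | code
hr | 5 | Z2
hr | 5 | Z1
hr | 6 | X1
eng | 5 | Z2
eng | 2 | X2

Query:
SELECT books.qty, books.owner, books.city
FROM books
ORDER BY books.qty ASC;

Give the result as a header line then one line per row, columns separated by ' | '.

== RESULT ==
books.qty | books.owner | books.city
2 | carol | SEA
6 | bob | LA
8 | carol | NY
9 | dave | NY
20 | carol | LA
70 | carol | SF

Derivation:
After SELECT (6 rows):
books.qty | books.owner | books.city
9 | dave | NY
70 | carol | SF
6 | bob | LA
20 | carol | LA
8 | carol | NY
2 | carol | SEA
After ORDER BY (6 rows):
books.qty | books.owner | books.city
2 | carol | SEA
6 | bob | LA
8 | carol | NY
9 | dave | NY
20 | carol | LA
70 | carol | SF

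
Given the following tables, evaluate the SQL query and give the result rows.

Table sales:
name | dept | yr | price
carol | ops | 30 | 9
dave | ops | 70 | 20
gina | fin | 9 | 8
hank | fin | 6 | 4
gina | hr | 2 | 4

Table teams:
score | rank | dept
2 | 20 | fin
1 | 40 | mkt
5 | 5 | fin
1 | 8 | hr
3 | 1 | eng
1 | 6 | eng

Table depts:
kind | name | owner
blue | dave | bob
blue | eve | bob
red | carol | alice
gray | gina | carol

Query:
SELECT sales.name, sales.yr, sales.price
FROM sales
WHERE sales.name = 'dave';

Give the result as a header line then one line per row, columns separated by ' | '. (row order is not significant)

== RESULT ==
sales.name | sales.yr | sales.price
dave | 70 | 20

Derivation:
After WHERE (1 rows):
sales.name | sales.dept | sales.yr | sales.price
dave | ops | 70 | 20
After SELECT (1 rows):
sales.name | sales.yr | sales.price
dave | 70 | 20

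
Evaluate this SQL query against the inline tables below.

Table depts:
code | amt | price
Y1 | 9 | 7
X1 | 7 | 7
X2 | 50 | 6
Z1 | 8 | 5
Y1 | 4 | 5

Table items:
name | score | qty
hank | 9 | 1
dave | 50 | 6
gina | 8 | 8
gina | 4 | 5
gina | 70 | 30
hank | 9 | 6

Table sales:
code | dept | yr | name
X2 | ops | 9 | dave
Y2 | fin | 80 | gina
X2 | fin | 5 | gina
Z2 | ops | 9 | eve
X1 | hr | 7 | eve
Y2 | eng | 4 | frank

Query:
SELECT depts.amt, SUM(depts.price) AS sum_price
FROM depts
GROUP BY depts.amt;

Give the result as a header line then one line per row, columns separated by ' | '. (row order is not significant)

After GROUP BY (5 rows):
depts.amt | sum_price
9 | 7
7 | 7
50 | 6
8 | 5
4 | 5

== RESULT ==
depts.amt | sum_price
9 | 7
7 | 7
50 | 6
8 | 5
4 | 5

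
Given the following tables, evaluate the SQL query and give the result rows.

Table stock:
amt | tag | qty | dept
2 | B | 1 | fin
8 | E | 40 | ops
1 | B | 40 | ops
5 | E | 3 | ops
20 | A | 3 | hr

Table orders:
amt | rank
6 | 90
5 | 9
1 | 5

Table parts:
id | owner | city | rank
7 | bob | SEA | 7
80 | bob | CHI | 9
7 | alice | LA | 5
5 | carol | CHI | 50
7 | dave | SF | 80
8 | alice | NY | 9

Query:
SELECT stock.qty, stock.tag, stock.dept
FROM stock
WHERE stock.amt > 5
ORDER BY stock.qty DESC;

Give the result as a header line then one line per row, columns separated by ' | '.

After WHERE (2 rows):
stock.amt | stock.tag | stock.qty | stock.dept
8 | E | 40 | ops
20 | A | 3 | hr
After SELECT (2 rows):
stock.qty | stock.tag | stock.dept
40 | E | ops
3 | A | hr
After ORDER BY (2 rows):
stock.qty | stock.tag | stock.dept
40 | E | ops
3 | A | hr

== RESULT ==
stock.qty | stock.tag | stock.dept
40 | E | ops
3 | A | hr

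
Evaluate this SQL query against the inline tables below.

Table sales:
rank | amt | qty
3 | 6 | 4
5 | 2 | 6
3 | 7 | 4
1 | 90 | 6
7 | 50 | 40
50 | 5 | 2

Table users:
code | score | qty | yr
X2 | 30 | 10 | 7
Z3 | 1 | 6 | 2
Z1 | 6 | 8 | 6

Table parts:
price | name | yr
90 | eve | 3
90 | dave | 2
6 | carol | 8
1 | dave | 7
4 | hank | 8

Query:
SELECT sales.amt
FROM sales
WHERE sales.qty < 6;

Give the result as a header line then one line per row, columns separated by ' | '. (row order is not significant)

After WHERE (3 rows):
sales.rank | sales.amt | sales.qty
3 | 6 | 4
3 | 7 | 4
50 | 5 | 2
After SELECT (3 rows):
sales.amt
6
7
5

== RESULT ==
sales.amt
6
7
5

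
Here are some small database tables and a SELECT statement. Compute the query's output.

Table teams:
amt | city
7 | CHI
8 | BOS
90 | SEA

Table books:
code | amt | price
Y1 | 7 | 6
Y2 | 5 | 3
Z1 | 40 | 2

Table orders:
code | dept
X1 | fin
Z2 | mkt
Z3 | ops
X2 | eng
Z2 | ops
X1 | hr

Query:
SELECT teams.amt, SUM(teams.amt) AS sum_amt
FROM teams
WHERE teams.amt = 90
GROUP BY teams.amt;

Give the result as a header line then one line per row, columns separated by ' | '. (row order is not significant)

After WHERE (1 rows):
teams.amt | teams.city
90 | SEA
After GROUP BY (1 rows):
teams.amt | sum_amt
90 | 90

== RESULT ==
teams.amt | sum_amt
90 | 90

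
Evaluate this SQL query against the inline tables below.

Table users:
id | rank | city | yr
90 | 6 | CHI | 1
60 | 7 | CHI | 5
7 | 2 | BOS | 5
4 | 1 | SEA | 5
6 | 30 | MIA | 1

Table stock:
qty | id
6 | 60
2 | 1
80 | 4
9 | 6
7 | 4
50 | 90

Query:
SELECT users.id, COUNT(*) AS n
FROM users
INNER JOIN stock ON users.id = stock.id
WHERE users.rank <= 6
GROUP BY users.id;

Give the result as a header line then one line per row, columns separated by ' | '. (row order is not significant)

== RESULT ==
users.id | n
90 | 1
4 | 2

Derivation:
After JOIN stock (5 rows):
users.id | users.rank | users.city | users.yr | stock.qty | stock.id
90 | 6 | CHI | 1 | 50 | 90
60 | 7 | CHI | 5 | 6 | 60
4 | 1 | SEA | 5 | 80 | 4
4 | 1 | SEA | 5 | 7 | 4
6 | 30 | MIA | 1 | 9 | 6
After WHERE (3 rows):
users.id | users.rank | users.city | users.yr | stock.qty | stock.id
90 | 6 | CHI | 1 | 50 | 90
4 | 1 | SEA | 5 | 80 | 4
4 | 1 | SEA | 5 | 7 | 4
After GROUP BY (2 rows):
users.id | n
90 | 1
4 | 2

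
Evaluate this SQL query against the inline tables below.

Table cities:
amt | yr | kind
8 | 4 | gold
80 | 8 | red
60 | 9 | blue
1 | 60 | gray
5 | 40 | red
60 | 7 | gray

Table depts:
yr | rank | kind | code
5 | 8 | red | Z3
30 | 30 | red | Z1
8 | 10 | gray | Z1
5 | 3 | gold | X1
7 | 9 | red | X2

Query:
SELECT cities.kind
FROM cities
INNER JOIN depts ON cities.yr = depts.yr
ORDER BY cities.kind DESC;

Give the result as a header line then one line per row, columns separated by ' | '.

After JOIN depts (2 rows):
cities.amt | cities.yr | cities.kind | depts.yr | depts.rank | depts.kind | depts.code
80 | 8 | red | 8 | 10 | gray | Z1
60 | 7 | gray | 7 | 9 | red | X2
After SELECT (2 rows):
cities.kind
red
gray
After ORDER BY (2 rows):
cities.kind
red
gray

== RESULT ==
cities.kind
red
gray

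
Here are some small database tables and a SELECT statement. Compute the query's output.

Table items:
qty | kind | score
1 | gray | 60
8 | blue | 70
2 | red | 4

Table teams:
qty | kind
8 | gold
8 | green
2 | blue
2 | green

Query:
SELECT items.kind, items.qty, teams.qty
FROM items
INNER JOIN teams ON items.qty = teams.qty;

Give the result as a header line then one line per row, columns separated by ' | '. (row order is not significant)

== RESULT ==
items.kind | items.qty | teams.qty
blue | 8 | 8
blue | 8 | 8
red | 2 | 2
red | 2 | 2

Derivation:
After JOIN teams (4 rows):
items.qty | items.kind | items.score | teams.qty | teams.kind
8 | blue | 70 | 8 | gold
8 | blue | 70 | 8 | green
2 | red | 4 | 2 | blue
2 | red | 4 | 2 | green
After SELECT (4 rows):
items.kind | items.qty | teams.qty
blue | 8 | 8
blue | 8 | 8
red | 2 | 2
red | 2 | 2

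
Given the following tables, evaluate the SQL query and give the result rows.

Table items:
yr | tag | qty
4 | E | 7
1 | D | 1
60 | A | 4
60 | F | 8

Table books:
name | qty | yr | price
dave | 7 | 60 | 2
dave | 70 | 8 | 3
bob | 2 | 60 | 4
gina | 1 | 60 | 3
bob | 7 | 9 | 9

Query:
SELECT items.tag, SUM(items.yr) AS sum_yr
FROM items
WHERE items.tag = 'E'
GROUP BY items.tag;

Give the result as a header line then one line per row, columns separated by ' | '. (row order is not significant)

After WHERE (1 rows):
items.yr | items.tag | items.qty
4 | E | 7
After GROUP BY (1 rows):
items.tag | sum_yr
E | 4

== RESULT ==
items.tag | sum_yr
E | 4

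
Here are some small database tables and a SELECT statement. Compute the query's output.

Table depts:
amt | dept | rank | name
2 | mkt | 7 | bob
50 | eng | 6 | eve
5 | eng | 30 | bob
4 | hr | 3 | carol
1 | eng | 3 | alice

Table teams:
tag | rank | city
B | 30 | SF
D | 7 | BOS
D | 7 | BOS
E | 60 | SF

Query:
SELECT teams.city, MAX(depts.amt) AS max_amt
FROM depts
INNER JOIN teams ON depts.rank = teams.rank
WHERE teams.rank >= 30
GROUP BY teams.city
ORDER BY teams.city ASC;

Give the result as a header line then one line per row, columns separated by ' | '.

== RESULT ==
teams.city | max_amt
SF | 5

Derivation:
After JOIN teams (3 rows):
depts.amt | depts.dept | depts.rank | depts.name | teams.tag | teams.rank | teams.city
2 | mkt | 7 | bob | D | 7 | BOS
2 | mkt | 7 | bob | D | 7 | BOS
5 | eng | 30 | bob | B | 30 | SF
After WHERE (1 rows):
depts.amt | depts.dept | depts.rank | depts.name | teams.tag | teams.rank | teams.city
5 | eng | 30 | bob | B | 30 | SF
After GROUP BY (1 rows):
teams.city | max_amt
SF | 5
After ORDER BY (1 rows):
teams.city | max_amt
SF | 5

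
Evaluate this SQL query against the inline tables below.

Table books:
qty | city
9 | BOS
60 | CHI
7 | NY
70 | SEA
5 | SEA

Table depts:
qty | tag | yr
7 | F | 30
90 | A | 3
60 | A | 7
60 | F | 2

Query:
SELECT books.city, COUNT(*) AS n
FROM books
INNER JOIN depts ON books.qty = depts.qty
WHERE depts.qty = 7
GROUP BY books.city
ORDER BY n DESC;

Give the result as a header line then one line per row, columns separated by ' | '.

== RESULT ==
books.city | n
NY | 1

Derivation:
After JOIN depts (3 rows):
books.qty | books.city | depts.qty | depts.tag | depts.yr
60 | CHI | 60 | A | 7
60 | CHI | 60 | F | 2
7 | NY | 7 | F | 30
After WHERE (1 rows):
books.qty | books.city | depts.qty | depts.tag | depts.yr
7 | NY | 7 | F | 30
After GROUP BY (1 rows):
books.city | n
NY | 1
After ORDER BY (1 rows):
books.city | n
NY | 1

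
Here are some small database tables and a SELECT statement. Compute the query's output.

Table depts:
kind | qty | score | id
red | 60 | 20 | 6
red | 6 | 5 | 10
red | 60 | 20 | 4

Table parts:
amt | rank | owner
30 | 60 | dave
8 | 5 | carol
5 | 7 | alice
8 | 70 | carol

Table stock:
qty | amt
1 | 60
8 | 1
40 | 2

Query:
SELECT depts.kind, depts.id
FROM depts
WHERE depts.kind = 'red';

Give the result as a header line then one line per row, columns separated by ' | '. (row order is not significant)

== RESULT ==
depts.kind | depts.id
red | 6
red | 10
red | 4

Derivation:
After WHERE (3 rows):
depts.kind | depts.qty | depts.score | depts.id
red | 60 | 20 | 6
red | 6 | 5 | 10
red | 60 | 20 | 4
After SELECT (3 rows):
depts.kind | depts.id
red | 6
red | 10
red | 4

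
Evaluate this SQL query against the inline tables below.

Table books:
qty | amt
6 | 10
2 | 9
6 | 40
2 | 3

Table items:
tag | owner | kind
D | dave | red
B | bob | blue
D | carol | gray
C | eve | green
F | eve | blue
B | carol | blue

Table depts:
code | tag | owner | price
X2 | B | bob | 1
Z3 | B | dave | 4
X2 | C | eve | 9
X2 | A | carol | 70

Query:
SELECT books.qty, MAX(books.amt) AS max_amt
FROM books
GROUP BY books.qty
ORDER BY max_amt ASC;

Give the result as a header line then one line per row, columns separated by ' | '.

== RESULT ==
books.qty | max_amt
2 | 9
6 | 40

Derivation:
After GROUP BY (2 rows):
books.qty | max_amt
6 | 40
2 | 9
After ORDER BY (2 rows):
books.qty | max_amt
2 | 9
6 | 40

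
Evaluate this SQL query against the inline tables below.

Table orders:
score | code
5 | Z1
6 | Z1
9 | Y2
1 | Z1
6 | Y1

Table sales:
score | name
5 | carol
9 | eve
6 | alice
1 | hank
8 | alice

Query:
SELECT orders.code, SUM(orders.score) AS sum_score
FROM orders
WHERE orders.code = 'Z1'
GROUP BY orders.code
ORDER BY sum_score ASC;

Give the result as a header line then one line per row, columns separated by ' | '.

After WHERE (3 rows):
orders.score | orders.code
5 | Z1
6 | Z1
1 | Z1
After GROUP BY (1 rows):
orders.code | sum_score
Z1 | 12
After ORDER BY (1 rows):
orders.code | sum_score
Z1 | 12

== RESULT ==
orders.code | sum_score
Z1 | 12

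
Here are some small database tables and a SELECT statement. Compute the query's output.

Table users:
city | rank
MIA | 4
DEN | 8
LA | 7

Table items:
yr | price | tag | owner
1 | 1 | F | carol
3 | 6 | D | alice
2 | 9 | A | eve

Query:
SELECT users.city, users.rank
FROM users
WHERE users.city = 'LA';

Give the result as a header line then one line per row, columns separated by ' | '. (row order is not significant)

After WHERE (1 rows):
users.city | users.rank
LA | 7
After SELECT (1 rows):
users.city | users.rank
LA | 7

== RESULT ==
users.city | users.rank
LA | 7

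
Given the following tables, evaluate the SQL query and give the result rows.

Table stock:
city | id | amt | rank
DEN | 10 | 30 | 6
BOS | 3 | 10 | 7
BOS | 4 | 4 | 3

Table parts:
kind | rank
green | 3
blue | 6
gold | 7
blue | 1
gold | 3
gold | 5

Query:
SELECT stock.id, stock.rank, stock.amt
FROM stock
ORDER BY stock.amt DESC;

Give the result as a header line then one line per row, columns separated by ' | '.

After SELECT (3 rows):
stock.id | stock.rank | stock.amt
10 | 6 | 30
3 | 7 | 10
4 | 3 | 4
After ORDER BY (3 rows):
stock.id | stock.rank | stock.amt
10 | 6 | 30
3 | 7 | 10
4 | 3 | 4

== RESULT ==
stock.id | stock.rank | stock.amt
10 | 6 | 30
3 | 7 | 10
4 | 3 | 4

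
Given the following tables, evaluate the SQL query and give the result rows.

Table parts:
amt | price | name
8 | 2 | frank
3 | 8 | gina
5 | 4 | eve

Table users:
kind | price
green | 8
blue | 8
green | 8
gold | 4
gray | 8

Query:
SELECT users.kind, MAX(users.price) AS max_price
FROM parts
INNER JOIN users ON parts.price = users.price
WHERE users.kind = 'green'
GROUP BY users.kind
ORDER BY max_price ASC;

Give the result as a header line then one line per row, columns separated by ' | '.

After JOIN users (5 rows):
parts.amt | parts.price | parts.name | users.kind | users.price
3 | 8 | gina | green | 8
3 | 8 | gina | blue | 8
3 | 8 | gina | green | 8
3 | 8 | gina | gray | 8
5 | 4 | eve | gold | 4
After WHERE (2 rows):
parts.amt | parts.price | parts.name | users.kind | users.price
3 | 8 | gina | green | 8
3 | 8 | gina | green | 8
After GROUP BY (1 rows):
users.kind | max_price
green | 8
After ORDER BY (1 rows):
users.kind | max_price
green | 8

== RESULT ==
users.kind | max_price
green | 8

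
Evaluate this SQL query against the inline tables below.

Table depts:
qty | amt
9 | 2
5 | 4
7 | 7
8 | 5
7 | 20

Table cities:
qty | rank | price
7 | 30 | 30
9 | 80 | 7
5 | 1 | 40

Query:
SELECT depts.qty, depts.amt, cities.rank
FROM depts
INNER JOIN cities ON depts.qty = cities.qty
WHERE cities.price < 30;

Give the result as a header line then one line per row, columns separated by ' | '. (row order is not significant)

== RESULT ==
depts.qty | depts.amt | cities.rank
9 | 2 | 80

Derivation:
After JOIN cities (4 rows):
depts.qty | depts.amt | cities.qty | cities.rank | cities.price
9 | 2 | 9 | 80 | 7
5 | 4 | 5 | 1 | 40
7 | 7 | 7 | 30 | 30
7 | 20 | 7 | 30 | 30
After WHERE (1 rows):
depts.qty | depts.amt | cities.qty | cities.rank | cities.price
9 | 2 | 9 | 80 | 7
After SELECT (1 rows):
depts.qty | depts.amt | cities.rank
9 | 2 | 80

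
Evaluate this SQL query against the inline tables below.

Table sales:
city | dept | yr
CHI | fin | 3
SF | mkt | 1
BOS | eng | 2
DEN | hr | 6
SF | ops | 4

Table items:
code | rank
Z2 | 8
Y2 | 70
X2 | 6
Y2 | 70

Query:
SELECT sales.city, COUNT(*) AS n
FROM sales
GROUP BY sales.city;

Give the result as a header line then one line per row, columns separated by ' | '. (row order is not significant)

After GROUP BY (4 rows):
sales.city | n
CHI | 1
SF | 2
BOS | 1
DEN | 1

== RESULT ==
sales.city | n
CHI | 1
SF | 2
BOS | 1
DEN | 1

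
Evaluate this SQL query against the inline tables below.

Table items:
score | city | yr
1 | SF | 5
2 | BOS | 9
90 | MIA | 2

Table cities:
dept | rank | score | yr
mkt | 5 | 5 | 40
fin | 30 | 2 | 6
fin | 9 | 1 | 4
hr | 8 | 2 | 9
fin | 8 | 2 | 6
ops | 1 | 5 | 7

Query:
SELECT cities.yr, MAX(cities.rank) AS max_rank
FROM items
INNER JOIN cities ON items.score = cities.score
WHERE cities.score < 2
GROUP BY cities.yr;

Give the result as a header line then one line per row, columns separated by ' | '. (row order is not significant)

After JOIN cities (4 rows):
items.score | items.city | items.yr | cities.dept | cities.rank | cities.score | cities.yr
1 | SF | 5 | fin | 9 | 1 | 4
2 | BOS | 9 | fin | 30 | 2 | 6
2 | BOS | 9 | hr | 8 | 2 | 9
2 | BOS | 9 | fin | 8 | 2 | 6
After WHERE (1 rows):
items.score | items.city | items.yr | cities.dept | cities.rank | cities.score | cities.yr
1 | SF | 5 | fin | 9 | 1 | 4
After GROUP BY (1 rows):
cities.yr | max_rank
4 | 9

== RESULT ==
cities.yr | max_rank
4 | 9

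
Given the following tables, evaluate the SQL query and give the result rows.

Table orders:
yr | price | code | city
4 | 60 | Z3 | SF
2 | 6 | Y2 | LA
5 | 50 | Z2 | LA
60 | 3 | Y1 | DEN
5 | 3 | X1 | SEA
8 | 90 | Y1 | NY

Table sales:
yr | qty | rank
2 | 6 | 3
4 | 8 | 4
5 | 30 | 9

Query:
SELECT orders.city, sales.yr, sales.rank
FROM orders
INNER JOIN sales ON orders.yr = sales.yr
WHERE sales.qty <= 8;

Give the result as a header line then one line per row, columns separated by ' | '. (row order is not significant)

After JOIN sales (4 rows):
orders.yr | orders.price | orders.code | orders.city | sales.yr | sales.qty | sales.rank
4 | 60 | Z3 | SF | 4 | 8 | 4
2 | 6 | Y2 | LA | 2 | 6 | 3
5 | 50 | Z2 | LA | 5 | 30 | 9
5 | 3 | X1 | SEA | 5 | 30 | 9
After WHERE (2 rows):
orders.yr | orders.price | orders.code | orders.city | sales.yr | sales.qty | sales.rank
4 | 60 | Z3 | SF | 4 | 8 | 4
2 | 6 | Y2 | LA | 2 | 6 | 3
After SELECT (2 rows):
orders.city | sales.yr | sales.rank
SF | 4 | 4
LA | 2 | 3

== RESULT ==
orders.city | sales.yr | sales.rank
SF | 4 | 4
LA | 2 | 3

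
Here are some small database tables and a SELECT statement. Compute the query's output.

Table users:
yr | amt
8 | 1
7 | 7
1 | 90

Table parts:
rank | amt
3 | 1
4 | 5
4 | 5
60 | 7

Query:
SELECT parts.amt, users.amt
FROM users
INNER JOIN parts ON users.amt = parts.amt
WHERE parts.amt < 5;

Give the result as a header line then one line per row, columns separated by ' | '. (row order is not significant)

After JOIN parts (2 rows):
users.yr | users.amt | parts.rank | parts.amt
8 | 1 | 3 | 1
7 | 7 | 60 | 7
After WHERE (1 rows):
users.yr | users.amt | parts.rank | parts.amt
8 | 1 | 3 | 1
After SELECT (1 rows):
parts.amt | users.amt
1 | 1

== RESULT ==
parts.amt | users.amt
1 | 1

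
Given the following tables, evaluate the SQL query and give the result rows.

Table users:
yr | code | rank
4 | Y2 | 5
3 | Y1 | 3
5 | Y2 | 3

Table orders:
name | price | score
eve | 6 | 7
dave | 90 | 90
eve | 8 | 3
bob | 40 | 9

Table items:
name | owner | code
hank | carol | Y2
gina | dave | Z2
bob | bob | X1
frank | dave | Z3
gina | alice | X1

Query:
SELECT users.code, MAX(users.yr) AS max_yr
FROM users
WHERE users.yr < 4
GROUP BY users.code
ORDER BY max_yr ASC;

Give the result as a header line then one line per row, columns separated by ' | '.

After WHERE (1 rows):
users.yr | users.code | users.rank
3 | Y1 | 3
After GROUP BY (1 rows):
users.code | max_yr
Y1 | 3
After ORDER BY (1 rows):
users.code | max_yr
Y1 | 3

== RESULT ==
users.code | max_yr
Y1 | 3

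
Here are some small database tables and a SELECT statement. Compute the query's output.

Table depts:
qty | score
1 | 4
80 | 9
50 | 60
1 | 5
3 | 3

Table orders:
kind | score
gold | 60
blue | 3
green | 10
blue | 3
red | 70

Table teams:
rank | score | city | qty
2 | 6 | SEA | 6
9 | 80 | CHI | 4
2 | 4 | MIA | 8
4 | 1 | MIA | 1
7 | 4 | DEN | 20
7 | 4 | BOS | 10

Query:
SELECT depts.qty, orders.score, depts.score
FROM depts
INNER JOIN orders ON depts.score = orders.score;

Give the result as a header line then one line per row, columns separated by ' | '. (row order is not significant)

After JOIN orders (3 rows):
depts.qty | depts.score | orders.kind | orders.score
50 | 60 | gold | 60
3 | 3 | blue | 3
3 | 3 | blue | 3
After SELECT (3 rows):
depts.qty | orders.score | depts.score
50 | 60 | 60
3 | 3 | 3
3 | 3 | 3

== RESULT ==
depts.qty | orders.score | depts.score
50 | 60 | 60
3 | 3 | 3
3 | 3 | 3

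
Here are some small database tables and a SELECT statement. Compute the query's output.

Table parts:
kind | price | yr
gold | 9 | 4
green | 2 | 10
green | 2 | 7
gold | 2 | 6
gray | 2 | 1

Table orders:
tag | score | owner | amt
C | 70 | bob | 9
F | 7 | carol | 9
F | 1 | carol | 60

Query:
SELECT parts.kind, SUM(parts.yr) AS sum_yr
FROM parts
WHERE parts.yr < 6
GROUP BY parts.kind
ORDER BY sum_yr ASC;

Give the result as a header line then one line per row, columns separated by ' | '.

== RESULT ==
parts.kind | sum_yr
gray | 1
gold | 4

Derivation:
After WHERE (2 rows):
parts.kind | parts.price | parts.yr
gold | 9 | 4
gray | 2 | 1
After GROUP BY (2 rows):
parts.kind | sum_yr
gold | 4
gray | 1
After ORDER BY (2 rows):
parts.kind | sum_yr
gray | 1
gold | 4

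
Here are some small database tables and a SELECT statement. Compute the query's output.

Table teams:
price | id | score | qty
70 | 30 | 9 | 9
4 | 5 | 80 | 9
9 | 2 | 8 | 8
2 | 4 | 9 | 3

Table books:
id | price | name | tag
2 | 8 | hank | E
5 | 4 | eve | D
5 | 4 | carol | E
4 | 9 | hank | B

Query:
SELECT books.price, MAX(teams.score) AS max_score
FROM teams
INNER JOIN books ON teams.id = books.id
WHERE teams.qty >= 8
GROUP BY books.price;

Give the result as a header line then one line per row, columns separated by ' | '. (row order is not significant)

== RESULT ==
books.price | max_score
4 | 80
8 | 8

Derivation:
After JOIN books (4 rows):
teams.price | teams.id | teams.score | teams.qty | books.id | books.price | books.name | books.tag
4 | 5 | 80 | 9 | 5 | 4 | eve | D
4 | 5 | 80 | 9 | 5 | 4 | carol | E
9 | 2 | 8 | 8 | 2 | 8 | hank | E
2 | 4 | 9 | 3 | 4 | 9 | hank | B
After WHERE (3 rows):
teams.price | teams.id | teams.score | teams.qty | books.id | books.price | books.name | books.tag
4 | 5 | 80 | 9 | 5 | 4 | eve | D
4 | 5 | 80 | 9 | 5 | 4 | carol | E
9 | 2 | 8 | 8 | 2 | 8 | hank | E
After GROUP BY (2 rows):
books.price | max_score
4 | 80
8 | 8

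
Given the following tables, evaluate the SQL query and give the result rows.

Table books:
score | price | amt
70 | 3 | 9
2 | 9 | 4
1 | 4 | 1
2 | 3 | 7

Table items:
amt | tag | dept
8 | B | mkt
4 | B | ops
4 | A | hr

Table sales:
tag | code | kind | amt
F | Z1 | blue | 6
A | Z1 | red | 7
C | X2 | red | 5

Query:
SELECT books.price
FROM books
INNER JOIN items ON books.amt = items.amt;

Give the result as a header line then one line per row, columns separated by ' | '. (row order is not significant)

== RESULT ==
books.price
9
9

Derivation:
After JOIN items (2 rows):
books.score | books.price | books.amt | items.amt | items.tag | items.dept
2 | 9 | 4 | 4 | B | ops
2 | 9 | 4 | 4 | A | hr
After SELECT (2 rows):
books.price
9
9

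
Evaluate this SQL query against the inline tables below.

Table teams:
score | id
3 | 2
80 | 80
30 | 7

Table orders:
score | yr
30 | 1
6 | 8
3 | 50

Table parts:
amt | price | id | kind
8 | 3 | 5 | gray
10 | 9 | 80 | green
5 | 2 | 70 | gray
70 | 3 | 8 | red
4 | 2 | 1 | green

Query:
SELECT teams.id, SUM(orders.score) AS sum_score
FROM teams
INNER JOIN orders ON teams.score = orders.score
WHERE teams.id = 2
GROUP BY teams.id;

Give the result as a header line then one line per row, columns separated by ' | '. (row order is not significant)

After JOIN orders (2 rows):
teams.score | teams.id | orders.score | orders.yr
3 | 2 | 3 | 50
30 | 7 | 30 | 1
After WHERE (1 rows):
teams.score | teams.id | orders.score | orders.yr
3 | 2 | 3 | 50
After GROUP BY (1 rows):
teams.id | sum_score
2 | 3

== RESULT ==
teams.id | sum_score
2 | 3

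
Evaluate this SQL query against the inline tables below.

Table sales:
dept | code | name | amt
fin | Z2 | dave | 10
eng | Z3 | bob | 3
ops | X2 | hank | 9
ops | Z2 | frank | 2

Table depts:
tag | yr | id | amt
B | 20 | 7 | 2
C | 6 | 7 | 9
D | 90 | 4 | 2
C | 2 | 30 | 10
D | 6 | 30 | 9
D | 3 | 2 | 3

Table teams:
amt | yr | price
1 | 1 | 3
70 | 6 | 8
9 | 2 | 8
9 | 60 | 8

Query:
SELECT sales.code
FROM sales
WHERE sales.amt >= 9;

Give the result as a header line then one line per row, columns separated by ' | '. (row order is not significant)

After WHERE (2 rows):
sales.dept | sales.code | sales.name | sales.amt
fin | Z2 | dave | 10
ops | X2 | hank | 9
After SELECT (2 rows):
sales.code
Z2
X2

== RESULT ==
sales.code
Z2
X2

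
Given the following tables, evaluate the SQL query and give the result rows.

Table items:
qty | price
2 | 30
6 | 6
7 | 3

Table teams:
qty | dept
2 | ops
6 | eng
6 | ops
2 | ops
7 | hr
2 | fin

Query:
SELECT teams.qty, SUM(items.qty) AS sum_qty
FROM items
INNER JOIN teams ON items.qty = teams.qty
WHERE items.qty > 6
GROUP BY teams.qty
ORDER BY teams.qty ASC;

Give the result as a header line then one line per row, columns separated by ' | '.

== RESULT ==
teams.qty | sum_qty
7 | 7

Derivation:
After JOIN teams (6 rows):
items.qty | items.price | teams.qty | teams.dept
2 | 30 | 2 | ops
2 | 30 | 2 | ops
2 | 30 | 2 | fin
6 | 6 | 6 | eng
6 | 6 | 6 | ops
7 | 3 | 7 | hr
After WHERE (1 rows):
items.qty | items.price | teams.qty | teams.dept
7 | 3 | 7 | hr
After GROUP BY (1 rows):
teams.qty | sum_qty
7 | 7
After ORDER BY (1 rows):
teams.qty | sum_qty
7 | 7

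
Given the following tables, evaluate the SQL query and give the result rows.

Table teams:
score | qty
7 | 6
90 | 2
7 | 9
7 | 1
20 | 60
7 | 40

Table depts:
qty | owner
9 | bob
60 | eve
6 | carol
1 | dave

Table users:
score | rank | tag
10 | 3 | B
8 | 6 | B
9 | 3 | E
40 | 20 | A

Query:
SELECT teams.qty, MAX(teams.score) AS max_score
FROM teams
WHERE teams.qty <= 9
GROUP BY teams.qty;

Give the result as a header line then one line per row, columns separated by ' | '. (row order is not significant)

== RESULT ==
teams.qty | max_score
6 | 7
2 | 90
9 | 7
1 | 7

Derivation:
After WHERE (4 rows):
teams.score | teams.qty
7 | 6
90 | 2
7 | 9
7 | 1
After GROUP BY (4 rows):
teams.qty | max_score
6 | 7
2 | 90
9 | 7
1 | 7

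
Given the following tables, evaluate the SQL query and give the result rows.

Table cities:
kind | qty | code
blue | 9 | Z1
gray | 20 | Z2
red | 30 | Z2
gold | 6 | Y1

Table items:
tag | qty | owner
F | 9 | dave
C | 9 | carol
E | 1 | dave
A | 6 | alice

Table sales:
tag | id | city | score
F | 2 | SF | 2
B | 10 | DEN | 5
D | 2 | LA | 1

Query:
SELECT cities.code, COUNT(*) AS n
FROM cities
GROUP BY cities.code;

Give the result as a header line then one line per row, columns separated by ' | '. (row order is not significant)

== RESULT ==
cities.code | n
Z1 | 1
Z2 | 2
Y1 | 1

Derivation:
After GROUP BY (3 rows):
cities.code | n
Z1 | 1
Z2 | 2
Y1 | 1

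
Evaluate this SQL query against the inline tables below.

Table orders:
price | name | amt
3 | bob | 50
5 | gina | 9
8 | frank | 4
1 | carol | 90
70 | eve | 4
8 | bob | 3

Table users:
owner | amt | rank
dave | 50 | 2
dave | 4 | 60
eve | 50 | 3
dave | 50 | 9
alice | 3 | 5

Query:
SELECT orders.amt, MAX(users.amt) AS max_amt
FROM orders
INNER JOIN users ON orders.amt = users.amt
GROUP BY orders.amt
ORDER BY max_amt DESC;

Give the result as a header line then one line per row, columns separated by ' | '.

After JOIN users (6 rows):
orders.price | orders.name | orders.amt | users.owner | users.amt | users.rank
3 | bob | 50 | dave | 50 | 2
3 | bob | 50 | eve | 50 | 3
3 | bob | 50 | dave | 50 | 9
8 | frank | 4 | dave | 4 | 60
70 | eve | 4 | dave | 4 | 60
8 | bob | 3 | alice | 3 | 5
After GROUP BY (3 rows):
orders.amt | max_amt
50 | 50
4 | 4
3 | 3
After ORDER BY (3 rows):
orders.amt | max_amt
50 | 50
4 | 4
3 | 3

== RESULT ==
orders.amt | max_amt
50 | 50
4 | 4
3 | 3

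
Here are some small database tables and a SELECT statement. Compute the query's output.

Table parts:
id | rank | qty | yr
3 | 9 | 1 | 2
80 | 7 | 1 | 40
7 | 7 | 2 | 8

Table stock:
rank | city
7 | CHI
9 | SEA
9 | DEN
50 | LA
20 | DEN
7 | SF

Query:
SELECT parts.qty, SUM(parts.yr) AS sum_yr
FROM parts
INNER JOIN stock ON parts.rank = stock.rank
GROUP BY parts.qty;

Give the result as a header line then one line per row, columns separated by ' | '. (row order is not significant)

After JOIN stock (6 rows):
parts.id | parts.rank | parts.qty | parts.yr | stock.rank | stock.city
3 | 9 | 1 | 2 | 9 | SEA
3 | 9 | 1 | 2 | 9 | DEN
80 | 7 | 1 | 40 | 7 | CHI
80 | 7 | 1 | 40 | 7 | SF
7 | 7 | 2 | 8 | 7 | CHI
7 | 7 | 2 | 8 | 7 | SF
After GROUP BY (2 rows):
parts.qty | sum_yr
1 | 84
2 | 16

== RESULT ==
parts.qty | sum_yr
1 | 84
2 | 16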